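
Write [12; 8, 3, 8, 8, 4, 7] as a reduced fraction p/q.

Fold from the inside: start with 7/1.
  4 + 1/7 = 29/7
  8 + 7/29 = 239/29
  8 + 29/239 = 1941/239
  3 + 239/1941 = 6062/1941
  8 + 1941/6062 = 50437/6062
  12 + 6062/50437 = 611306/50437

611306/50437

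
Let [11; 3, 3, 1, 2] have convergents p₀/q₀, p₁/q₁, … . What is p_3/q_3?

147/13

Using pₖ = aₖpₖ₋₁ + pₖ₋₂, qₖ = aₖqₖ₋₁ + qₖ₋₂ (with p₋₁=1, p₋₂=0, q₋₁=0, q₋₂=1):
  k=0: a=11, p=11, q=1
  k=1: a=3, p=34, q=3
  k=2: a=3, p=113, q=10
  k=3: a=1, p=147, q=13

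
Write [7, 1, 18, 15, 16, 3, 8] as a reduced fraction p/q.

931159/117163

Fold from the inside: start with 8/1.
  3 + 1/8 = 25/8
  16 + 8/25 = 408/25
  15 + 25/408 = 6145/408
  18 + 408/6145 = 111018/6145
  1 + 6145/111018 = 117163/111018
  7 + 111018/117163 = 931159/117163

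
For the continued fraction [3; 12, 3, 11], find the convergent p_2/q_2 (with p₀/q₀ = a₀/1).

Using pₖ = aₖpₖ₋₁ + pₖ₋₂, qₖ = aₖqₖ₋₁ + qₖ₋₂ (with p₋₁=1, p₋₂=0, q₋₁=0, q₋₂=1):
  k=0: a=3, p=3, q=1
  k=1: a=12, p=37, q=12
  k=2: a=3, p=114, q=37

114/37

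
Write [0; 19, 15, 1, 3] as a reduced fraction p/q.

63/1201

Using pₖ = aₖpₖ₋₁ + pₖ₋₂ and qₖ = aₖqₖ₋₁ + qₖ₋₂:
  k=0: a=0, p=0, q=1
  k=1: a=19, p=1, q=19
  k=2: a=15, p=15, q=286
  k=3: a=1, p=16, q=305
  k=4: a=3, p=63, q=1201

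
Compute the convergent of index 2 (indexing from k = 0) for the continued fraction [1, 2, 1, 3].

4/3

Using pₖ = aₖpₖ₋₁ + pₖ₋₂, qₖ = aₖqₖ₋₁ + qₖ₋₂ (with p₋₁=1, p₋₂=0, q₋₁=0, q₋₂=1):
  k=0: a=1, p=1, q=1
  k=1: a=2, p=3, q=2
  k=2: a=1, p=4, q=3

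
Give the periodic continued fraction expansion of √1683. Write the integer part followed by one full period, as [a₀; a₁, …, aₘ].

a₀ = ⌊√1683⌋ = 41.
With m₀=0, d₀=1 and mₖ₊₁ = dₖaₖ − mₖ, dₖ₊₁ = (n − mₖ₊₁²)/dₖ, aₖ₊₁ = ⌊(a₀+mₖ₊₁)/dₖ₊₁⌋:
  k=1: m=41, d=2, a=41
  k=2: m=41, d=1, a=82
d=1 and a=2a₀=82 at k=2, so the next step gives (m, d) = (41, 2) again — its k=1 value — and the period has length 2.

[41; 41, 82]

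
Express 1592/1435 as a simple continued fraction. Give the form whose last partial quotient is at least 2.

1592 = 1·1435 + 157
1435 = 9·157 + 22
157 = 7·22 + 3
22 = 7·3 + 1
3 = 3·1 + 0  (stop)
So 1592/1435 = [1; 9, 7, 7, 3].

[1; 9, 7, 7, 3]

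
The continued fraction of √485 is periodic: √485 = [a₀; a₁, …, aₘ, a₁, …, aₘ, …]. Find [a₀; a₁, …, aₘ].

a₀ = ⌊√485⌋ = 22.
With m₀=0, d₀=1 and mₖ₊₁ = dₖaₖ − mₖ, dₖ₊₁ = (n − mₖ₊₁²)/dₖ, aₖ₊₁ = ⌊(a₀+mₖ₊₁)/dₖ₊₁⌋:
  k=1: m=22, d=1, a=44
d=1 and a=2a₀=44 at k=1, so the next step gives (m, d) = (22, 1) again — its k=1 value — and the period has length 1.

[22; 44]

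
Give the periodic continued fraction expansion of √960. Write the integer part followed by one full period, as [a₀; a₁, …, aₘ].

a₀ = ⌊√960⌋ = 30.

[30; 1, 60]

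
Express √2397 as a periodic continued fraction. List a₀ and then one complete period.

a₀ = ⌊√2397⌋ = 48.

[48; 1, 23, 2, 23, 1, 96]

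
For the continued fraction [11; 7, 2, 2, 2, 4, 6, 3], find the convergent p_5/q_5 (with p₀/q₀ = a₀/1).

4376/393

Using pₖ = aₖpₖ₋₁ + pₖ₋₂, qₖ = aₖqₖ₋₁ + qₖ₋₂ (with p₋₁=1, p₋₂=0, q₋₁=0, q₋₂=1):
  k=0: a=11, p=11, q=1
  k=1: a=7, p=78, q=7
  k=2: a=2, p=167, q=15
  k=3: a=2, p=412, q=37
  k=4: a=2, p=991, q=89
  k=5: a=4, p=4376, q=393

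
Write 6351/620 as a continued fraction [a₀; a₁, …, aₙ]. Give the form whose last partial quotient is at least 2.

[10; 4, 9, 2, 3, 2]

6351 = 10·620 + 151
620 = 4·151 + 16
151 = 9·16 + 7
16 = 2·7 + 2
7 = 3·2 + 1
2 = 2·1 + 0  (stop)
So 6351/620 = [10; 4, 9, 2, 3, 2].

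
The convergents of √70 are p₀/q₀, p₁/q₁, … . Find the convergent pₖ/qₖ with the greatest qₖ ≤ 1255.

√70 = [8; 2, 1, 2, 1, 2, 16, …] (period length 6).
Convergents:
  p_0/q_0 = 8/1
  p_1/q_1 = 17/2
  p_2/q_2 = 25/3
  p_3/q_3 = 67/8
  p_4/q_4 = 92/11
  p_5/q_5 = 251/30
  p_6/q_6 = 4108/491
  p_7/q_7 = 8467/1012
  p_8/q_8 = 12575/1503
q_7 = 1012 ≤ 1255 < 1503 = q_8, so the answer is 8467/1012.

8467/1012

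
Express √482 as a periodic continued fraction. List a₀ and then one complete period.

[21; 1, 20, 1, 42]

a₀ = ⌊√482⌋ = 21.
With m₀=0, d₀=1 and mₖ₊₁ = dₖaₖ − mₖ, dₖ₊₁ = (n − mₖ₊₁²)/dₖ, aₖ₊₁ = ⌊(a₀+mₖ₊₁)/dₖ₊₁⌋:
  k=1: m=21, d=41, a=1
  k=2: m=20, d=2, a=20
  k=3: m=20, d=41, a=1
  k=4: m=21, d=1, a=42
d=1 and a=2a₀=42 at k=4, so the next step gives (m, d) = (21, 41) again — its k=1 value — and the period has length 4.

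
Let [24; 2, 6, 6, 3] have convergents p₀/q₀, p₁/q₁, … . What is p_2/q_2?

Using pₖ = aₖpₖ₋₁ + pₖ₋₂, qₖ = aₖqₖ₋₁ + qₖ₋₂ (with p₋₁=1, p₋₂=0, q₋₁=0, q₋₂=1):
  k=0: a=24, p=24, q=1
  k=1: a=2, p=49, q=2
  k=2: a=6, p=318, q=13

318/13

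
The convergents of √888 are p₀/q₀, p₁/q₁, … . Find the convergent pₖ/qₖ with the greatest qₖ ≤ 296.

√888 = [29; 1, 3, 1, 58, …] (period length 4).
Convergents:
  p_0/q_0 = 29/1
  p_1/q_1 = 30/1
  p_2/q_2 = 119/4
  p_3/q_3 = 149/5
  p_4/q_4 = 8761/294
  p_5/q_5 = 8910/299
q_4 = 294 ≤ 296 < 299 = q_5, so the answer is 8761/294.

8761/294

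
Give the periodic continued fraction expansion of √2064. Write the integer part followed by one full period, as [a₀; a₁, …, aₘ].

[45; 2, 3, 7, 3, 2, 90]

a₀ = ⌊√2064⌋ = 45.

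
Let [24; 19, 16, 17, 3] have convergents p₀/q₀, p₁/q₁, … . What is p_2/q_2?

Using pₖ = aₖpₖ₋₁ + pₖ₋₂, qₖ = aₖqₖ₋₁ + qₖ₋₂ (with p₋₁=1, p₋₂=0, q₋₁=0, q₋₂=1):
  k=0: a=24, p=24, q=1
  k=1: a=19, p=457, q=19
  k=2: a=16, p=7336, q=305

7336/305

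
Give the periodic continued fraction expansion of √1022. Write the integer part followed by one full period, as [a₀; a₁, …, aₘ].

[31; 1, 30, 1, 62]

a₀ = ⌊√1022⌋ = 31.
With m₀=0, d₀=1 and mₖ₊₁ = dₖaₖ − mₖ, dₖ₊₁ = (n − mₖ₊₁²)/dₖ, aₖ₊₁ = ⌊(a₀+mₖ₊₁)/dₖ₊₁⌋:
  k=1: m=31, d=61, a=1
  k=2: m=30, d=2, a=30
  k=3: m=30, d=61, a=1
  k=4: m=31, d=1, a=62
d=1 and a=2a₀=62 at k=4, so the next step gives (m, d) = (31, 61) again — its k=1 value — and the period has length 4.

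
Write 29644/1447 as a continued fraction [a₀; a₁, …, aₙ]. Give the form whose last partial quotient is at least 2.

[20; 2, 18, 19, 2]

29644 = 20×1447 + 704
1447 = 2×704 + 39
704 = 18×39 + 2
39 = 19×2 + 1
2 = 2×1 + 0  (stop)
So 29644/1447 = [20; 2, 18, 19, 2].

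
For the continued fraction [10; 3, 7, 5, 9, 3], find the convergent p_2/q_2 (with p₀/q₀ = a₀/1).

Using pₖ = aₖpₖ₋₁ + pₖ₋₂, qₖ = aₖqₖ₋₁ + qₖ₋₂ (with p₋₁=1, p₋₂=0, q₋₁=0, q₋₂=1):
  k=0: a=10, p=10, q=1
  k=1: a=3, p=31, q=3
  k=2: a=7, p=227, q=22

227/22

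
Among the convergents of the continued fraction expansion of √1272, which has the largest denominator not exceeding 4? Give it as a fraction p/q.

107/3

√1272 = [35; 1, 1, 1, 70, …] (period length 4).
Convergents:
  p_0/q_0 = 35/1
  p_1/q_1 = 36/1
  p_2/q_2 = 71/2
  p_3/q_3 = 107/3
  p_4/q_4 = 7561/212
q_3 = 3 ≤ 4 < 212 = q_4, so the answer is 107/3.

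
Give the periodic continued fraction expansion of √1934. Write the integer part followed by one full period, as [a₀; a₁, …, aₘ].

a₀ = ⌊√1934⌋ = 43.
With m₀=0, d₀=1 and mₖ₊₁ = dₖaₖ − mₖ, dₖ₊₁ = (n − mₖ₊₁²)/dₖ, aₖ₊₁ = ⌊(a₀+mₖ₊₁)/dₖ₊₁⌋:
  k=1: m=43, d=85, a=1
  k=2: m=42, d=2, a=42
  k=3: m=42, d=85, a=1
  k=4: m=43, d=1, a=86
d=1 and a=2a₀=86 at k=4, so the next step gives (m, d) = (43, 85) again — its k=1 value — and the period has length 4.

[43; 1, 42, 1, 86]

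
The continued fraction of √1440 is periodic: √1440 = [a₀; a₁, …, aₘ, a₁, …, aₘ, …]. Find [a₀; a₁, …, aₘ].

[37; 1, 17, 1, 74]

a₀ = ⌊√1440⌋ = 37.
With m₀=0, d₀=1 and mₖ₊₁ = dₖaₖ − mₖ, dₖ₊₁ = (n − mₖ₊₁²)/dₖ, aₖ₊₁ = ⌊(a₀+mₖ₊₁)/dₖ₊₁⌋:
  k=1: m=37, d=71, a=1
  k=2: m=34, d=4, a=17
  k=3: m=34, d=71, a=1
  k=4: m=37, d=1, a=74
d=1 and a=2a₀=74 at k=4, so the next step gives (m, d) = (37, 71) again — its k=1 value — and the period has length 4.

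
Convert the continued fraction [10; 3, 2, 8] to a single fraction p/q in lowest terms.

607/59

Using pₖ = aₖpₖ₋₁ + pₖ₋₂ and qₖ = aₖqₖ₋₁ + qₖ₋₂:
  k=0: a=10, p=10, q=1
  k=1: a=3, p=31, q=3
  k=2: a=2, p=72, q=7
  k=3: a=8, p=607, q=59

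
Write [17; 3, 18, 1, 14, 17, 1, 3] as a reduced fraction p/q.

Using pₖ = aₖpₖ₋₁ + pₖ₋₂ and qₖ = aₖqₖ₋₁ + qₖ₋₂:
  k=0: a=17, p=17, q=1
  k=1: a=3, p=52, q=3
  k=2: a=18, p=953, q=55
  k=3: a=1, p=1005, q=58
  k=4: a=14, p=15023, q=867
  k=5: a=17, p=256396, q=14797
  k=6: a=1, p=271419, q=15664
  k=7: a=3, p=1070653, q=61789

1070653/61789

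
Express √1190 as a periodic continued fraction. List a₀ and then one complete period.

[34; 2, 68]

a₀ = ⌊√1190⌋ = 34.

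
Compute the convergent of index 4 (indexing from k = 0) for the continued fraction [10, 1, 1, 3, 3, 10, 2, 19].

Using pₖ = aₖpₖ₋₁ + pₖ₋₂, qₖ = aₖqₖ₋₁ + qₖ₋₂ (with p₋₁=1, p₋₂=0, q₋₁=0, q₋₂=1):
  k=0: a=10, p=10, q=1
  k=1: a=1, p=11, q=1
  k=2: a=1, p=21, q=2
  k=3: a=3, p=74, q=7
  k=4: a=3, p=243, q=23

243/23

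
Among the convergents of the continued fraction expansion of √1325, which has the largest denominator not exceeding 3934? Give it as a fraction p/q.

66249/1820

√1325 = [36; 2, 2, 72, …] (period length 3).
Convergents:
  p_0/q_0 = 36/1
  p_1/q_1 = 73/2
  p_2/q_2 = 182/5
  p_3/q_3 = 13177/362
  p_4/q_4 = 26536/729
  p_5/q_5 = 66249/1820
  p_6/q_6 = 4796464/131769
q_5 = 1820 ≤ 3934 < 131769 = q_6, so the answer is 66249/1820.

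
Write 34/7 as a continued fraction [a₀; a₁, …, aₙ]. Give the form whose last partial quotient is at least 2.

34 = 4·7 + 6
7 = 1·6 + 1
6 = 6·1 + 0  (stop)
So 34/7 = [4; 1, 6].

[4; 1, 6]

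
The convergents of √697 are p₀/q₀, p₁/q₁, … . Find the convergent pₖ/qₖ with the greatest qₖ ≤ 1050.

√697 = [26; 2, 2, 52, …] (period length 3).
Convergents:
  p_0/q_0 = 26/1
  p_1/q_1 = 53/2
  p_2/q_2 = 132/5
  p_3/q_3 = 6917/262
  p_4/q_4 = 13966/529
  p_5/q_5 = 34849/1320
q_4 = 529 ≤ 1050 < 1320 = q_5, so the answer is 13966/529.

13966/529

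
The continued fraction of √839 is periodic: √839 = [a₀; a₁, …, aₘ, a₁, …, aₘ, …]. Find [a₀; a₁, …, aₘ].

[28; 1, 27, 1, 56]

a₀ = ⌊√839⌋ = 28.
With m₀=0, d₀=1 and mₖ₊₁ = dₖaₖ − mₖ, dₖ₊₁ = (n − mₖ₊₁²)/dₖ, aₖ₊₁ = ⌊(a₀+mₖ₊₁)/dₖ₊₁⌋:
  k=1: m=28, d=55, a=1
  k=2: m=27, d=2, a=27
  k=3: m=27, d=55, a=1
  k=4: m=28, d=1, a=56
d=1 and a=2a₀=56 at k=4, so the next step gives (m, d) = (28, 55) again — its k=1 value — and the period has length 4.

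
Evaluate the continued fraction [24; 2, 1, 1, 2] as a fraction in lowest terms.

Fold from the inside: start with 2/1.
  1 + 1/2 = 3/2
  1 + 2/3 = 5/3
  2 + 3/5 = 13/5
  24 + 5/13 = 317/13

317/13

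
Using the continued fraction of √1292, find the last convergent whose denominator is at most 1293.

45901/1277

√1292 = [35; 1, 16, 1, 70, …] (period length 4).
Convergents:
  p_0/q_0 = 35/1
  p_1/q_1 = 36/1
  p_2/q_2 = 611/17
  p_3/q_3 = 647/18
  p_4/q_4 = 45901/1277
  p_5/q_5 = 46548/1295
q_4 = 1277 ≤ 1293 < 1295 = q_5, so the answer is 45901/1277.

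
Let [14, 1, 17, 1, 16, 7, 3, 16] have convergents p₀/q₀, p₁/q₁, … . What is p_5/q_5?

Using pₖ = aₖpₖ₋₁ + pₖ₋₂, qₖ = aₖqₖ₋₁ + qₖ₋₂ (with p₋₁=1, p₋₂=0, q₋₁=0, q₋₂=1):
  k=0: a=14, p=14, q=1
  k=1: a=1, p=15, q=1
  k=2: a=17, p=269, q=18
  k=3: a=1, p=284, q=19
  k=4: a=16, p=4813, q=322
  k=5: a=7, p=33975, q=2273

33975/2273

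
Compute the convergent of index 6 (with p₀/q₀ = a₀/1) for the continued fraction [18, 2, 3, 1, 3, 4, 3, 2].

Using pₖ = aₖpₖ₋₁ + pₖ₋₂, qₖ = aₖqₖ₋₁ + qₖ₋₂ (with p₋₁=1, p₋₂=0, q₋₁=0, q₋₂=1):
  k=0: a=18, p=18, q=1
  k=1: a=2, p=37, q=2
  k=2: a=3, p=129, q=7
  k=3: a=1, p=166, q=9
  k=4: a=3, p=627, q=34
  k=5: a=4, p=2674, q=145
  k=6: a=3, p=8649, q=469

8649/469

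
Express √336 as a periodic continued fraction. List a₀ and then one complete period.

a₀ = ⌊√336⌋ = 18.
With m₀=0, d₀=1 and mₖ₊₁ = dₖaₖ − mₖ, dₖ₊₁ = (n − mₖ₊₁²)/dₖ, aₖ₊₁ = ⌊(a₀+mₖ₊₁)/dₖ₊₁⌋:
  k=1: m=18, d=12, a=3
  k=2: m=18, d=1, a=36
d=1 and a=2a₀=36 at k=2, so the next step gives (m, d) = (18, 12) again — its k=1 value — and the period has length 2.

[18; 3, 36]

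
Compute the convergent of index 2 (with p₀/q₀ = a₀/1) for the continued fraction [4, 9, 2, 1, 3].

Using pₖ = aₖpₖ₋₁ + pₖ₋₂, qₖ = aₖqₖ₋₁ + qₖ₋₂ (with p₋₁=1, p₋₂=0, q₋₁=0, q₋₂=1):
  k=0: a=4, p=4, q=1
  k=1: a=9, p=37, q=9
  k=2: a=2, p=78, q=19

78/19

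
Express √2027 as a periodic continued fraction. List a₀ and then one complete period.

[45; 45, 90]

a₀ = ⌊√2027⌋ = 45.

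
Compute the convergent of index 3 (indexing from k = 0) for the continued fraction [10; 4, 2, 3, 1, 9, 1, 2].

317/31

Using pₖ = aₖpₖ₋₁ + pₖ₋₂, qₖ = aₖqₖ₋₁ + qₖ₋₂ (with p₋₁=1, p₋₂=0, q₋₁=0, q₋₂=1):
  k=0: a=10, p=10, q=1
  k=1: a=4, p=41, q=4
  k=2: a=2, p=92, q=9
  k=3: a=3, p=317, q=31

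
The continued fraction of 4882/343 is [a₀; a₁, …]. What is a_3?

2

4882 = 14·343 + 80   →  a_0 = 14
343 = 4·80 + 23   →  a_1 = 4
80 = 3·23 + 11   →  a_2 = 3
23 = 2·11 + 1   →  a_3 = 2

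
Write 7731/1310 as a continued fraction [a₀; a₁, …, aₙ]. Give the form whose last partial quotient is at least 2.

7731 = 5×1310 + 1181
1310 = 1×1181 + 129
1181 = 9×129 + 20
129 = 6×20 + 9
20 = 2×9 + 2
9 = 4×2 + 1
2 = 2×1 + 0  (stop)
So 7731/1310 = [5; 1, 9, 6, 2, 4, 2].

[5; 1, 9, 6, 2, 4, 2]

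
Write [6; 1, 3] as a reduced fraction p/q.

Fold from the inside: start with 3/1.
  1 + 1/3 = 4/3
  6 + 3/4 = 27/4

27/4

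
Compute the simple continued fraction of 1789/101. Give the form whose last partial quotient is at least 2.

1789 = 17·101 + 72
101 = 1·72 + 29
72 = 2·29 + 14
29 = 2·14 + 1
14 = 14·1 + 0  (stop)
So 1789/101 = [17; 1, 2, 2, 14].

[17; 1, 2, 2, 14]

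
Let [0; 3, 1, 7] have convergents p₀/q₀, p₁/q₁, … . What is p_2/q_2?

1/4

Using pₖ = aₖpₖ₋₁ + pₖ₋₂, qₖ = aₖqₖ₋₁ + qₖ₋₂ (with p₋₁=1, p₋₂=0, q₋₁=0, q₋₂=1):
  k=0: a=0, p=0, q=1
  k=1: a=3, p=1, q=3
  k=2: a=1, p=1, q=4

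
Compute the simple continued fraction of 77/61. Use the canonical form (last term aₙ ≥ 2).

77 = 1*61 + 16
61 = 3*16 + 13
16 = 1*13 + 3
13 = 4*3 + 1
3 = 3*1 + 0  (stop)
So 77/61 = [1; 3, 1, 4, 3].

[1; 3, 1, 4, 3]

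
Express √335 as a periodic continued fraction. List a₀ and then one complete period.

a₀ = ⌊√335⌋ = 18.
With m₀=0, d₀=1 and mₖ₊₁ = dₖaₖ − mₖ, dₖ₊₁ = (n − mₖ₊₁²)/dₖ, aₖ₊₁ = ⌊(a₀+mₖ₊₁)/dₖ₊₁⌋:
  k=1: m=18, d=11, a=3
  k=2: m=15, d=10, a=3
  k=3: m=15, d=11, a=3
  k=4: m=18, d=1, a=36
d=1 and a=2a₀=36 at k=4, so the next step gives (m, d) = (18, 11) again — its k=1 value — and the period has length 4.

[18; 3, 3, 3, 36]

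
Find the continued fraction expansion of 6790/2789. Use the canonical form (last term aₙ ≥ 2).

[2; 2, 3, 3, 8, 2, 1, 4]

6790 = 2×2789 + 1212
2789 = 2×1212 + 365
1212 = 3×365 + 117
365 = 3×117 + 14
117 = 8×14 + 5
14 = 2×5 + 4
5 = 1×4 + 1
4 = 4×1 + 0  (stop)
So 6790/2789 = [2; 2, 3, 3, 8, 2, 1, 4].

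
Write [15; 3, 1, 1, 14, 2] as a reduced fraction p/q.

Using pₖ = aₖpₖ₋₁ + pₖ₋₂ and qₖ = aₖqₖ₋₁ + qₖ₋₂:
  k=0: a=15, p=15, q=1
  k=1: a=3, p=46, q=3
  k=2: a=1, p=61, q=4
  k=3: a=1, p=107, q=7
  k=4: a=14, p=1559, q=102
  k=5: a=2, p=3225, q=211

3225/211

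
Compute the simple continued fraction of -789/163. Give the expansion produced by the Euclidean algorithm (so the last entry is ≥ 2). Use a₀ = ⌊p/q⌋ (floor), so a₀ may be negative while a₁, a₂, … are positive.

[-5; 6, 3, 1, 2, 2]

-789 = -5*163 + 26
163 = 6*26 + 7
26 = 3*7 + 5
7 = 1*5 + 2
5 = 2*2 + 1
2 = 2*1 + 0  (stop)
So -789/163 = [-5; 6, 3, 1, 2, 2].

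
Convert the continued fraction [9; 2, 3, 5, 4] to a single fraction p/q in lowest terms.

1462/155

Using pₖ = aₖpₖ₋₁ + pₖ₋₂ and qₖ = aₖqₖ₋₁ + qₖ₋₂:
  k=0: a=9, p=9, q=1
  k=1: a=2, p=19, q=2
  k=2: a=3, p=66, q=7
  k=3: a=5, p=349, q=37
  k=4: a=4, p=1462, q=155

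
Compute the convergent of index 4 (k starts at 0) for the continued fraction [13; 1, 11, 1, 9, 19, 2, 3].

1796/129

Using pₖ = aₖpₖ₋₁ + pₖ₋₂, qₖ = aₖqₖ₋₁ + qₖ₋₂ (with p₋₁=1, p₋₂=0, q₋₁=0, q₋₂=1):
  k=0: a=13, p=13, q=1
  k=1: a=1, p=14, q=1
  k=2: a=11, p=167, q=12
  k=3: a=1, p=181, q=13
  k=4: a=9, p=1796, q=129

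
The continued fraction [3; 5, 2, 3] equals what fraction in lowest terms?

121/38

Using pₖ = aₖpₖ₋₁ + pₖ₋₂ and qₖ = aₖqₖ₋₁ + qₖ₋₂:
  k=0: a=3, p=3, q=1
  k=1: a=5, p=16, q=5
  k=2: a=2, p=35, q=11
  k=3: a=3, p=121, q=38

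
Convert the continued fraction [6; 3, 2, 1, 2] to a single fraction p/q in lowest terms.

170/27

Using pₖ = aₖpₖ₋₁ + pₖ₋₂ and qₖ = aₖqₖ₋₁ + qₖ₋₂:
  k=0: a=6, p=6, q=1
  k=1: a=3, p=19, q=3
  k=2: a=2, p=44, q=7
  k=3: a=1, p=63, q=10
  k=4: a=2, p=170, q=27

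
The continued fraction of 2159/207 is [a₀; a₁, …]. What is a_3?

14

2159 = 10·207 + 89   →  a_0 = 10
207 = 2·89 + 29   →  a_1 = 2
89 = 3·29 + 2   →  a_2 = 3
29 = 14·2 + 1   →  a_3 = 14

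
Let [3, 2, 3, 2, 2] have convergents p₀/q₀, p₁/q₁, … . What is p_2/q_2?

Using pₖ = aₖpₖ₋₁ + pₖ₋₂, qₖ = aₖqₖ₋₁ + qₖ₋₂ (with p₋₁=1, p₋₂=0, q₋₁=0, q₋₂=1):
  k=0: a=3, p=3, q=1
  k=1: a=2, p=7, q=2
  k=2: a=3, p=24, q=7

24/7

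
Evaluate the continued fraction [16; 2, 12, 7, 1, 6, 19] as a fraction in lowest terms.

Using pₖ = aₖpₖ₋₁ + pₖ₋₂ and qₖ = aₖqₖ₋₁ + qₖ₋₂:
  k=0: a=16, p=16, q=1
  k=1: a=2, p=33, q=2
  k=2: a=12, p=412, q=25
  k=3: a=7, p=2917, q=177
  k=4: a=1, p=3329, q=202
  k=5: a=6, p=22891, q=1389
  k=6: a=19, p=438258, q=26593

438258/26593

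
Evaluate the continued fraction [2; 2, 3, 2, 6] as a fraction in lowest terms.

Fold from the inside: start with 6/1.
  2 + 1/6 = 13/6
  3 + 6/13 = 45/13
  2 + 13/45 = 103/45
  2 + 45/103 = 251/103

251/103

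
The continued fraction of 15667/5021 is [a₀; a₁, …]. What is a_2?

3

15667 = 3·5021 + 604   →  a_0 = 3
5021 = 8·604 + 189   →  a_1 = 8
604 = 3·189 + 37   →  a_2 = 3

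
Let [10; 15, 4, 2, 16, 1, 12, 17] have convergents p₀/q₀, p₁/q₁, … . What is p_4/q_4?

22678/2253

Using pₖ = aₖpₖ₋₁ + pₖ₋₂, qₖ = aₖqₖ₋₁ + qₖ₋₂ (with p₋₁=1, p₋₂=0, q₋₁=0, q₋₂=1):
  k=0: a=10, p=10, q=1
  k=1: a=15, p=151, q=15
  k=2: a=4, p=614, q=61
  k=3: a=2, p=1379, q=137
  k=4: a=16, p=22678, q=2253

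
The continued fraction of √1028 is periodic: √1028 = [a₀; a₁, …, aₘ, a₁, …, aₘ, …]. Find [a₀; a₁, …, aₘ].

a₀ = ⌊√1028⌋ = 32.
With m₀=0, d₀=1 and mₖ₊₁ = dₖaₖ − mₖ, dₖ₊₁ = (n − mₖ₊₁²)/dₖ, aₖ₊₁ = ⌊(a₀+mₖ₊₁)/dₖ₊₁⌋:
  k=1: m=32, d=4, a=16
  k=2: m=32, d=1, a=64
d=1 and a=2a₀=64 at k=2, so the next step gives (m, d) = (32, 4) again — its k=1 value — and the period has length 2.

[32; 16, 64]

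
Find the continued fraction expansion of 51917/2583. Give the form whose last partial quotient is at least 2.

51917 = 20·2583 + 257
2583 = 10·257 + 13
257 = 19·13 + 10
13 = 1·10 + 3
10 = 3·3 + 1
3 = 3·1 + 0  (stop)
So 51917/2583 = [20; 10, 19, 1, 3, 3].

[20; 10, 19, 1, 3, 3]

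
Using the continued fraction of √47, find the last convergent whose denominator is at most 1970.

√47 = [6; 1, 5, 1, 12, …] (period length 4).
Convergents:
  p_0/q_0 = 6/1
  p_1/q_1 = 7/1
  p_2/q_2 = 41/6
  p_3/q_3 = 48/7
  p_4/q_4 = 617/90
  p_5/q_5 = 665/97
  p_6/q_6 = 3942/575
  p_7/q_7 = 4607/672
  p_8/q_8 = 59226/8639
q_7 = 672 ≤ 1970 < 8639 = q_8, so the answer is 4607/672.

4607/672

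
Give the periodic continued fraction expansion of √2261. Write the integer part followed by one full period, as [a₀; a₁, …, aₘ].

a₀ = ⌊√2261⌋ = 47.
With m₀=0, d₀=1 and mₖ₊₁ = dₖaₖ − mₖ, dₖ₊₁ = (n − mₖ₊₁²)/dₖ, aₖ₊₁ = ⌊(a₀+mₖ₊₁)/dₖ₊₁⌋:
  k=1: m=47, d=52, a=1
  k=2: m=5, d=43, a=1
  k=3: m=38, d=19, a=4
  k=4: m=38, d=43, a=1
  k=5: m=5, d=52, a=1
  k=6: m=47, d=1, a=94
d=1 and a=2a₀=94 at k=6, so the next step gives (m, d) = (47, 52) again — its k=1 value — and the period has length 6.

[47; 1, 1, 4, 1, 1, 94]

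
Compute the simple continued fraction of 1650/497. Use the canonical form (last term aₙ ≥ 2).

[3; 3, 7, 1, 19]

1650 = 3·497 + 159
497 = 3·159 + 20
159 = 7·20 + 19
20 = 1·19 + 1
19 = 19·1 + 0  (stop)
So 1650/497 = [3; 3, 7, 1, 19].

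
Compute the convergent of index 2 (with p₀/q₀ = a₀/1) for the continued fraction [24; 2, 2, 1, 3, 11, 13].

Using pₖ = aₖpₖ₋₁ + pₖ₋₂, qₖ = aₖqₖ₋₁ + qₖ₋₂ (with p₋₁=1, p₋₂=0, q₋₁=0, q₋₂=1):
  k=0: a=24, p=24, q=1
  k=1: a=2, p=49, q=2
  k=2: a=2, p=122, q=5

122/5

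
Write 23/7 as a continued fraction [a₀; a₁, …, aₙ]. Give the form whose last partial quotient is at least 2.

[3; 3, 2]

23 = 3×7 + 2
7 = 3×2 + 1
2 = 2×1 + 0  (stop)
So 23/7 = [3; 3, 2].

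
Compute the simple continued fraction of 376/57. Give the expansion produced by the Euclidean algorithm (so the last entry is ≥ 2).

[6; 1, 1, 2, 11]

376 = 6·57 + 34
57 = 1·34 + 23
34 = 1·23 + 11
23 = 2·11 + 1
11 = 11·1 + 0  (stop)
So 376/57 = [6; 1, 1, 2, 11].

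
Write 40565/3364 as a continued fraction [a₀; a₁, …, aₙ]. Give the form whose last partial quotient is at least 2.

[12; 17, 13, 7, 2]

40565 = 12*3364 + 197
3364 = 17*197 + 15
197 = 13*15 + 2
15 = 7*2 + 1
2 = 2*1 + 0  (stop)
So 40565/3364 = [12; 17, 13, 7, 2].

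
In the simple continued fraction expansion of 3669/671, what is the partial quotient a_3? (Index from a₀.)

3

3669 = 5·671 + 314   →  a_0 = 5
671 = 2·314 + 43   →  a_1 = 2
314 = 7·43 + 13   →  a_2 = 7
43 = 3·13 + 4   →  a_3 = 3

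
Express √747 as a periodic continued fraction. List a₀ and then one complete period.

a₀ = ⌊√747⌋ = 27.
With m₀=0, d₀=1 and mₖ₊₁ = dₖaₖ − mₖ, dₖ₊₁ = (n − mₖ₊₁²)/dₖ, aₖ₊₁ = ⌊(a₀+mₖ₊₁)/dₖ₊₁⌋:
  k=1: m=27, d=18, a=3
  k=2: m=27, d=1, a=54
d=1 and a=2a₀=54 at k=2, so the next step gives (m, d) = (27, 18) again — its k=1 value — and the period has length 2.

[27; 3, 54]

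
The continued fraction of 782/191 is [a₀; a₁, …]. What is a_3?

782 = 4·191 + 18   →  a_0 = 4
191 = 10·18 + 11   →  a_1 = 10
18 = 1·11 + 7   →  a_2 = 1
11 = 1·7 + 4   →  a_3 = 1

1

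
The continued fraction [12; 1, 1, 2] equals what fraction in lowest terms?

Using pₖ = aₖpₖ₋₁ + pₖ₋₂ and qₖ = aₖqₖ₋₁ + qₖ₋₂:
  k=0: a=12, p=12, q=1
  k=1: a=1, p=13, q=1
  k=2: a=1, p=25, q=2
  k=3: a=2, p=63, q=5

63/5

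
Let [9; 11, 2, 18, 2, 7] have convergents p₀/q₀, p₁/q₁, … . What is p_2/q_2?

209/23

Using pₖ = aₖpₖ₋₁ + pₖ₋₂, qₖ = aₖqₖ₋₁ + qₖ₋₂ (with p₋₁=1, p₋₂=0, q₋₁=0, q₋₂=1):
  k=0: a=9, p=9, q=1
  k=1: a=11, p=100, q=11
  k=2: a=2, p=209, q=23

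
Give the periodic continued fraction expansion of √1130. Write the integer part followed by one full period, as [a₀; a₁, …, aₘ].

[33; 1, 1, 1, 1, 1, 1, 66]

a₀ = ⌊√1130⌋ = 33.
With m₀=0, d₀=1 and mₖ₊₁ = dₖaₖ − mₖ, dₖ₊₁ = (n − mₖ₊₁²)/dₖ, aₖ₊₁ = ⌊(a₀+mₖ₊₁)/dₖ₊₁⌋:
  k=1: m=33, d=41, a=1
  k=2: m=8, d=26, a=1
  k=3: m=18, d=31, a=1
  k=4: m=13, d=31, a=1
  k=5: m=18, d=26, a=1
  k=6: m=8, d=41, a=1
  k=7: m=33, d=1, a=66
d=1 and a=2a₀=66 at k=7, so the next step gives (m, d) = (33, 41) again — its k=1 value — and the period has length 7.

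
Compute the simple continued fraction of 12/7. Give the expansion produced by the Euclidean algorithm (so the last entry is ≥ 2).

12 = 1·7 + 5
7 = 1·5 + 2
5 = 2·2 + 1
2 = 2·1 + 0  (stop)
So 12/7 = [1; 1, 2, 2].

[1; 1, 2, 2]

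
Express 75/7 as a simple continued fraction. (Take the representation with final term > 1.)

75 = 10·7 + 5
7 = 1·5 + 2
5 = 2·2 + 1
2 = 2·1 + 0  (stop)
So 75/7 = [10; 1, 2, 2].

[10; 1, 2, 2]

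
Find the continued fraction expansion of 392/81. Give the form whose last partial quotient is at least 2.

[4; 1, 5, 4, 3]

392 = 4·81 + 68
81 = 1·68 + 13
68 = 5·13 + 3
13 = 4·3 + 1
3 = 3·1 + 0  (stop)
So 392/81 = [4; 1, 5, 4, 3].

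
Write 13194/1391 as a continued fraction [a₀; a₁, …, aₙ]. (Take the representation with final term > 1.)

[9; 2, 16, 2, 6, 3]

13194 = 9*1391 + 675
1391 = 2*675 + 41
675 = 16*41 + 19
41 = 2*19 + 3
19 = 6*3 + 1
3 = 3*1 + 0  (stop)
So 13194/1391 = [9; 2, 16, 2, 6, 3].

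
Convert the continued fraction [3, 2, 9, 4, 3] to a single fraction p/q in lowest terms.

879/253

Fold from the inside: start with 3/1.
  4 + 1/3 = 13/3
  9 + 3/13 = 120/13
  2 + 13/120 = 253/120
  3 + 120/253 = 879/253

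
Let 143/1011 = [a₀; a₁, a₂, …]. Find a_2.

14

143 = 0·1011 + 143   →  a_0 = 0
1011 = 7·143 + 10   →  a_1 = 7
143 = 14·10 + 3   →  a_2 = 14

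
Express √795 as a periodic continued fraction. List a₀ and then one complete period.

a₀ = ⌊√795⌋ = 28.
With m₀=0, d₀=1 and mₖ₊₁ = dₖaₖ − mₖ, dₖ₊₁ = (n − mₖ₊₁²)/dₖ, aₖ₊₁ = ⌊(a₀+mₖ₊₁)/dₖ₊₁⌋:
  k=1: m=28, d=11, a=5
  k=2: m=27, d=6, a=9
  k=3: m=27, d=11, a=5
  k=4: m=28, d=1, a=56
d=1 and a=2a₀=56 at k=4, so the next step gives (m, d) = (28, 11) again — its k=1 value — and the period has length 4.

[28; 5, 9, 5, 56]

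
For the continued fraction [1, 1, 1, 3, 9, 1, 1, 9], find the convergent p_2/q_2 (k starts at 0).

3/2

Using pₖ = aₖpₖ₋₁ + pₖ₋₂, qₖ = aₖqₖ₋₁ + qₖ₋₂ (with p₋₁=1, p₋₂=0, q₋₁=0, q₋₂=1):
  k=0: a=1, p=1, q=1
  k=1: a=1, p=2, q=1
  k=2: a=1, p=3, q=2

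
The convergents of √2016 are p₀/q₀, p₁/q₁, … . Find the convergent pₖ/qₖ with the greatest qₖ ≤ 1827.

√2016 = [44; 1, 8, 1, 88, …] (period length 4).
Convergents:
  p_0/q_0 = 44/1
  p_1/q_1 = 45/1
  p_2/q_2 = 404/9
  p_3/q_3 = 449/10
  p_4/q_4 = 39916/889
  p_5/q_5 = 40365/899
  p_6/q_6 = 362836/8081
q_5 = 899 ≤ 1827 < 8081 = q_6, so the answer is 40365/899.

40365/899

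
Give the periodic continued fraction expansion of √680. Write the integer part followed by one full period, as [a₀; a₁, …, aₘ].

a₀ = ⌊√680⌋ = 26.

[26; 13, 52]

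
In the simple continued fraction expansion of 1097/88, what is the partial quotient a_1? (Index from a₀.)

2

1097 = 12·88 + 41   →  a_0 = 12
88 = 2·41 + 6   →  a_1 = 2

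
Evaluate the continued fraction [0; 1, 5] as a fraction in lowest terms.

Using pₖ = aₖpₖ₋₁ + pₖ₋₂ and qₖ = aₖqₖ₋₁ + qₖ₋₂:
  k=0: a=0, p=0, q=1
  k=1: a=1, p=1, q=1
  k=2: a=5, p=5, q=6

5/6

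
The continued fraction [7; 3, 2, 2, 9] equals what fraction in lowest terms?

Fold from the inside: start with 9/1.
  2 + 1/9 = 19/9
  2 + 9/19 = 47/19
  3 + 19/47 = 160/47
  7 + 47/160 = 1167/160

1167/160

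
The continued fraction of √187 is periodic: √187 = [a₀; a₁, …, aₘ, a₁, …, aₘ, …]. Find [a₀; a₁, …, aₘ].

a₀ = ⌊√187⌋ = 13.
With m₀=0, d₀=1 and mₖ₊₁ = dₖaₖ − mₖ, dₖ₊₁ = (n − mₖ₊₁²)/dₖ, aₖ₊₁ = ⌊(a₀+mₖ₊₁)/dₖ₊₁⌋:
  k=1: m=13, d=18, a=1
  k=2: m=5, d=9, a=2
  k=3: m=13, d=2, a=13
  k=4: m=13, d=9, a=2
  k=5: m=5, d=18, a=1
  k=6: m=13, d=1, a=26
d=1 and a=2a₀=26 at k=6, so the next step gives (m, d) = (13, 18) again — its k=1 value — and the period has length 6.

[13; 1, 2, 13, 2, 1, 26]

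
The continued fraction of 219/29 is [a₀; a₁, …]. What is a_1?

219 = 7·29 + 16   →  a_0 = 7
29 = 1·16 + 13   →  a_1 = 1

1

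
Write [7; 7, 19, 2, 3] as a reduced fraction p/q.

6849/959

Using pₖ = aₖpₖ₋₁ + pₖ₋₂ and qₖ = aₖqₖ₋₁ + qₖ₋₂:
  k=0: a=7, p=7, q=1
  k=1: a=7, p=50, q=7
  k=2: a=19, p=957, q=134
  k=3: a=2, p=1964, q=275
  k=4: a=3, p=6849, q=959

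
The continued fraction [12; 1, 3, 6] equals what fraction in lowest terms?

Fold from the inside: start with 6/1.
  3 + 1/6 = 19/6
  1 + 6/19 = 25/19
  12 + 19/25 = 319/25

319/25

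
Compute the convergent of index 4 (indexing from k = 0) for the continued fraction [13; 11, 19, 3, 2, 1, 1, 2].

Using pₖ = aₖpₖ₋₁ + pₖ₋₂, qₖ = aₖqₖ₋₁ + qₖ₋₂ (with p₋₁=1, p₋₂=0, q₋₁=0, q₋₂=1):
  k=0: a=13, p=13, q=1
  k=1: a=11, p=144, q=11
  k=2: a=19, p=2749, q=210
  k=3: a=3, p=8391, q=641
  k=4: a=2, p=19531, q=1492

19531/1492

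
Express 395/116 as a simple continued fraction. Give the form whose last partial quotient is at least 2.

395 = 3×116 + 47
116 = 2×47 + 22
47 = 2×22 + 3
22 = 7×3 + 1
3 = 3×1 + 0  (stop)
So 395/116 = [3; 2, 2, 7, 3].

[3; 2, 2, 7, 3]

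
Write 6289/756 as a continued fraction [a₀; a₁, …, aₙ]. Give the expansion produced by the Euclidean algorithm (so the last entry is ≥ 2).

[8; 3, 7, 3, 3, 3]

6289 = 8×756 + 241
756 = 3×241 + 33
241 = 7×33 + 10
33 = 3×10 + 3
10 = 3×3 + 1
3 = 3×1 + 0  (stop)
So 6289/756 = [8; 3, 7, 3, 3, 3].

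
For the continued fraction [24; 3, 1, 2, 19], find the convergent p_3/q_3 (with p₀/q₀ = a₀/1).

267/11

Using pₖ = aₖpₖ₋₁ + pₖ₋₂, qₖ = aₖqₖ₋₁ + qₖ₋₂ (with p₋₁=1, p₋₂=0, q₋₁=0, q₋₂=1):
  k=0: a=24, p=24, q=1
  k=1: a=3, p=73, q=3
  k=2: a=1, p=97, q=4
  k=3: a=2, p=267, q=11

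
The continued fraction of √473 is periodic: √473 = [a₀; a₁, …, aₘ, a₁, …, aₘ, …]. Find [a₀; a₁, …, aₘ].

a₀ = ⌊√473⌋ = 21.
With m₀=0, d₀=1 and mₖ₊₁ = dₖaₖ − mₖ, dₖ₊₁ = (n − mₖ₊₁²)/dₖ, aₖ₊₁ = ⌊(a₀+mₖ₊₁)/dₖ₊₁⌋:
  k=1: m=21, d=32, a=1
  k=2: m=11, d=11, a=2
  k=3: m=11, d=32, a=1
  k=4: m=21, d=1, a=42
d=1 and a=2a₀=42 at k=4, so the next step gives (m, d) = (21, 32) again — its k=1 value — and the period has length 4.

[21; 1, 2, 1, 42]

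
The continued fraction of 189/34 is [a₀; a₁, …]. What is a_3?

3

189 = 5·34 + 19   →  a_0 = 5
34 = 1·19 + 15   →  a_1 = 1
19 = 1·15 + 4   →  a_2 = 1
15 = 3·4 + 3   →  a_3 = 3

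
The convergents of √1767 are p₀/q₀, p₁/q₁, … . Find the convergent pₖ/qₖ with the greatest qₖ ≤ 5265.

98910/2353

√1767 = [42; 28, 84, …] (period length 2).
Convergents:
  p_0/q_0 = 42/1
  p_1/q_1 = 1177/28
  p_2/q_2 = 98910/2353
  p_3/q_3 = 2770657/65912
q_2 = 2353 ≤ 5265 < 65912 = q_3, so the answer is 98910/2353.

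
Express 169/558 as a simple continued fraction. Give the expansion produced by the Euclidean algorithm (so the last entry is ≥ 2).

169 = 0×558 + 169
558 = 3×169 + 51
169 = 3×51 + 16
51 = 3×16 + 3
16 = 5×3 + 1
3 = 3×1 + 0  (stop)
So 169/558 = [0; 3, 3, 3, 5, 3].

[0; 3, 3, 3, 5, 3]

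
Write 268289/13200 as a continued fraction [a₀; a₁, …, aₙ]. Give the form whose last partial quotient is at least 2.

[20; 3, 12, 1, 7, 3, 13]

268289 = 20*13200 + 4289
13200 = 3*4289 + 333
4289 = 12*333 + 293
333 = 1*293 + 40
293 = 7*40 + 13
40 = 3*13 + 1
13 = 13*1 + 0  (stop)
So 268289/13200 = [20; 3, 12, 1, 7, 3, 13].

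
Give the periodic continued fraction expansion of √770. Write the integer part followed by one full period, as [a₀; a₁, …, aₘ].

a₀ = ⌊√770⌋ = 27.
With m₀=0, d₀=1 and mₖ₊₁ = dₖaₖ − mₖ, dₖ₊₁ = (n − mₖ₊₁²)/dₖ, aₖ₊₁ = ⌊(a₀+mₖ₊₁)/dₖ₊₁⌋:
  k=1: m=27, d=41, a=1
  k=2: m=14, d=14, a=2
  k=3: m=14, d=41, a=1
  k=4: m=27, d=1, a=54
d=1 and a=2a₀=54 at k=4, so the next step gives (m, d) = (27, 41) again — its k=1 value — and the period has length 4.

[27; 1, 2, 1, 54]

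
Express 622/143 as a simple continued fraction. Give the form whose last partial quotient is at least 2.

622 = 4*143 + 50
143 = 2*50 + 43
50 = 1*43 + 7
43 = 6*7 + 1
7 = 7*1 + 0  (stop)
So 622/143 = [4; 2, 1, 6, 7].

[4; 2, 1, 6, 7]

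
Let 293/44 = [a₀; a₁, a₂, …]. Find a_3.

1

293 = 6·44 + 29   →  a_0 = 6
44 = 1·29 + 15   →  a_1 = 1
29 = 1·15 + 14   →  a_2 = 1
15 = 1·14 + 1   →  a_3 = 1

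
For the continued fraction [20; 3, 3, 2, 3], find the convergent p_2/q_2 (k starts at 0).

203/10

Using pₖ = aₖpₖ₋₁ + pₖ₋₂, qₖ = aₖqₖ₋₁ + qₖ₋₂ (with p₋₁=1, p₋₂=0, q₋₁=0, q₋₂=1):
  k=0: a=20, p=20, q=1
  k=1: a=3, p=61, q=3
  k=2: a=3, p=203, q=10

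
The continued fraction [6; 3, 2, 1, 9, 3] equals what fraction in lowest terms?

1896/301

Using pₖ = aₖpₖ₋₁ + pₖ₋₂ and qₖ = aₖqₖ₋₁ + qₖ₋₂:
  k=0: a=6, p=6, q=1
  k=1: a=3, p=19, q=3
  k=2: a=2, p=44, q=7
  k=3: a=1, p=63, q=10
  k=4: a=9, p=611, q=97
  k=5: a=3, p=1896, q=301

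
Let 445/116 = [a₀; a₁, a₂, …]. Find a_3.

9

445 = 3·116 + 97   →  a_0 = 3
116 = 1·97 + 19   →  a_1 = 1
97 = 5·19 + 2   →  a_2 = 5
19 = 9·2 + 1   →  a_3 = 9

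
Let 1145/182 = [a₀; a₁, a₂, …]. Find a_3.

3

1145 = 6·182 + 53   →  a_0 = 6
182 = 3·53 + 23   →  a_1 = 3
53 = 2·23 + 7   →  a_2 = 2
23 = 3·7 + 2   →  a_3 = 3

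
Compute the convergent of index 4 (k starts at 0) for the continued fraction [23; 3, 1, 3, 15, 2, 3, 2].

Using pₖ = aₖpₖ₋₁ + pₖ₋₂, qₖ = aₖqₖ₋₁ + qₖ₋₂ (with p₋₁=1, p₋₂=0, q₋₁=0, q₋₂=1):
  k=0: a=23, p=23, q=1
  k=1: a=3, p=70, q=3
  k=2: a=1, p=93, q=4
  k=3: a=3, p=349, q=15
  k=4: a=15, p=5328, q=229

5328/229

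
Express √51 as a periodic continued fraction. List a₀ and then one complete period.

a₀ = ⌊√51⌋ = 7.
With m₀=0, d₀=1 and mₖ₊₁ = dₖaₖ − mₖ, dₖ₊₁ = (n − mₖ₊₁²)/dₖ, aₖ₊₁ = ⌊(a₀+mₖ₊₁)/dₖ₊₁⌋:
  k=1: m=7, d=2, a=7
  k=2: m=7, d=1, a=14
d=1 and a=2a₀=14 at k=2, so the next step gives (m, d) = (7, 2) again — its k=1 value — and the period has length 2.

[7; 7, 14]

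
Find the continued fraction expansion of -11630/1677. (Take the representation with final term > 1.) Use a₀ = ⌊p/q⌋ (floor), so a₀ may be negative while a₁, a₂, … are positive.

[-7; 15, 2, 1, 1, 2, 8]

-11630 = -7×1677 + 109
1677 = 15×109 + 42
109 = 2×42 + 25
42 = 1×25 + 17
25 = 1×17 + 8
17 = 2×8 + 1
8 = 8×1 + 0  (stop)
So -11630/1677 = [-7; 15, 2, 1, 1, 2, 8].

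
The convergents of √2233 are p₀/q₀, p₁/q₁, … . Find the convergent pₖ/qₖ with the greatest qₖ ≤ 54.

√2233 = [47; 3, 1, 12, 1, 3, 94, …] (period length 6).
Convergents:
  p_0/q_0 = 47/1
  p_1/q_1 = 142/3
  p_2/q_2 = 189/4
  p_3/q_3 = 2410/51
  p_4/q_4 = 2599/55
q_3 = 51 ≤ 54 < 55 = q_4, so the answer is 2410/51.

2410/51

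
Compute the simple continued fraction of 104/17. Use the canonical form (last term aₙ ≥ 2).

[6; 8, 2]

104 = 6×17 + 2
17 = 8×2 + 1
2 = 2×1 + 0  (stop)
So 104/17 = [6; 8, 2].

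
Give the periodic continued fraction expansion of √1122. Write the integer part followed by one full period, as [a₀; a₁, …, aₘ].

[33; 2, 66]

a₀ = ⌊√1122⌋ = 33.
With m₀=0, d₀=1 and mₖ₊₁ = dₖaₖ − mₖ, dₖ₊₁ = (n − mₖ₊₁²)/dₖ, aₖ₊₁ = ⌊(a₀+mₖ₊₁)/dₖ₊₁⌋:
  k=1: m=33, d=33, a=2
  k=2: m=33, d=1, a=66
d=1 and a=2a₀=66 at k=2, so the next step gives (m, d) = (33, 33) again — its k=1 value — and the period has length 2.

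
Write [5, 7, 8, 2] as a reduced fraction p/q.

622/121

Using pₖ = aₖpₖ₋₁ + pₖ₋₂ and qₖ = aₖqₖ₋₁ + qₖ₋₂:
  k=0: a=5, p=5, q=1
  k=1: a=7, p=36, q=7
  k=2: a=8, p=293, q=57
  k=3: a=2, p=622, q=121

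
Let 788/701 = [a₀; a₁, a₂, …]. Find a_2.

788 = 1·701 + 87   →  a_0 = 1
701 = 8·87 + 5   →  a_1 = 8
87 = 17·5 + 2   →  a_2 = 17

17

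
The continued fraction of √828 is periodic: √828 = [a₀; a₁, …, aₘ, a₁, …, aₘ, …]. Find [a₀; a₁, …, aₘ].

a₀ = ⌊√828⌋ = 28.
With m₀=0, d₀=1 and mₖ₊₁ = dₖaₖ − mₖ, dₖ₊₁ = (n − mₖ₊₁²)/dₖ, aₖ₊₁ = ⌊(a₀+mₖ₊₁)/dₖ₊₁⌋:
  k=1: m=28, d=44, a=1
  k=2: m=16, d=13, a=3
  k=3: m=23, d=23, a=2
  k=4: m=23, d=13, a=3
  k=5: m=16, d=44, a=1
  k=6: m=28, d=1, a=56
d=1 and a=2a₀=56 at k=6, so the next step gives (m, d) = (28, 44) again — its k=1 value — and the period has length 6.

[28; 1, 3, 2, 3, 1, 56]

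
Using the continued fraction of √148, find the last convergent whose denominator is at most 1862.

√148 = [12; 6, 24, …] (period length 2).
Convergents:
  p_0/q_0 = 12/1
  p_1/q_1 = 73/6
  p_2/q_2 = 1764/145
  p_3/q_3 = 10657/876
  p_4/q_4 = 257532/21169
q_3 = 876 ≤ 1862 < 21169 = q_4, so the answer is 10657/876.

10657/876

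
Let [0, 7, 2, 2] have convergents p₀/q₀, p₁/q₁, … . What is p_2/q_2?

2/15

Using pₖ = aₖpₖ₋₁ + pₖ₋₂, qₖ = aₖqₖ₋₁ + qₖ₋₂ (with p₋₁=1, p₋₂=0, q₋₁=0, q₋₂=1):
  k=0: a=0, p=0, q=1
  k=1: a=7, p=1, q=7
  k=2: a=2, p=2, q=15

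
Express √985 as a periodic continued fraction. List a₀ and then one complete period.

a₀ = ⌊√985⌋ = 31.
With m₀=0, d₀=1 and mₖ₊₁ = dₖaₖ − mₖ, dₖ₊₁ = (n − mₖ₊₁²)/dₖ, aₖ₊₁ = ⌊(a₀+mₖ₊₁)/dₖ₊₁⌋:
  k=1: m=31, d=24, a=2
  k=2: m=17, d=29, a=1
  k=3: m=12, d=29, a=1
  k=4: m=17, d=24, a=2
  k=5: m=31, d=1, a=62
d=1 and a=2a₀=62 at k=5, so the next step gives (m, d) = (31, 24) again — its k=1 value — and the period has length 5.

[31; 2, 1, 1, 2, 62]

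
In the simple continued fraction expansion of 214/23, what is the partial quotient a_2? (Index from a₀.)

214 = 9·23 + 7   →  a_0 = 9
23 = 3·7 + 2   →  a_1 = 3
7 = 3·2 + 1   →  a_2 = 3

3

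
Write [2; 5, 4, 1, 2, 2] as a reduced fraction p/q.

Using pₖ = aₖpₖ₋₁ + pₖ₋₂ and qₖ = aₖqₖ₋₁ + qₖ₋₂:
  k=0: a=2, p=2, q=1
  k=1: a=5, p=11, q=5
  k=2: a=4, p=46, q=21
  k=3: a=1, p=57, q=26
  k=4: a=2, p=160, q=73
  k=5: a=2, p=377, q=172

377/172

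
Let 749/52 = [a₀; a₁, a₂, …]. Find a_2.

2

749 = 14·52 + 21   →  a_0 = 14
52 = 2·21 + 10   →  a_1 = 2
21 = 2·10 + 1   →  a_2 = 2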